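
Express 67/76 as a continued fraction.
[0; 1, 7, 2, 4]

Euclidean algorithm steps:
67 = 0 × 76 + 67
76 = 1 × 67 + 9
67 = 7 × 9 + 4
9 = 2 × 4 + 1
4 = 4 × 1 + 0
Continued fraction: [0; 1, 7, 2, 4]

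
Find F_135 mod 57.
34

Matrix identity: Q^n = [[F_(n+1), F_n], [F_n, F_(n-1)]] with Q = [[1,1],[1,0]].
n = 135 = 10000111₂. Square-and-multiply, entries mod 57:
Q^1 = [[1,1],[1,0]]
Q^2 = (Q^1)² = [[2,1],[1,1]]
Q^4 = (Q^2)² = [[5,3],[3,2]]
Q^8 = (Q^4)² = [[34,21],[21,13]]
Q^16 = (Q^8)² = [[1,18],[18,40]]
Q^33 = (Q^16)²·Q = [[37,40],[40,54]]
Q^67 = (Q^33)²·Q = [[54,5],[5,49]]
Q^135 = (Q^67)²·Q = [[36,34],[34,2]]
F_135 mod 57 = Q^135[0][1] = 34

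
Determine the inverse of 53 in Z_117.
53

gcd(53, 117) = 1, so the inverse exists.
Extended Euclidean algorithm on (117, 53):
117 = 2 × 53 + 11  ⟹  11 = (1)·117 + (-2)·53
53 = 4 × 11 + 9  ⟹  9 = (-4)·117 + (9)·53
11 = 1 × 9 + 2  ⟹  2 = (5)·117 + (-11)·53
9 = 4 × 2 + 1  ⟹  1 = (-24)·117 + (53)·53
So (53)·53 ≡ 1 (mod 117), i.e. 53^(-1) ≡ 53 (mod 117).
Check: 53 × 53 = 2809 ≡ 1 (mod 117)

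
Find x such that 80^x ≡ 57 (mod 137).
69

Baby-step giant-step with step n = ⌈√137⌉ = 12.
Baby steps 80^j mod 137 (j:value) for j=0..11: 0:1, 1:80, 2:98, 3:31, 4:14, 5:24, 6:2, 7:23, 8:59, 9:62, 10:28, 11:48.
Giant-step multiplier: 80^(-12) ≡ 80^(136-12) = 80^124 ≡ 103 (mod 137).
Giant steps γ_i = 57·103^i mod 137: γ_0=57, γ_1=117, γ_2=132, γ_3=33, γ_4=111, γ_5=62 (in table at j=9).
x = i·n + j = 5·12 + 9 = 69.
Check: 80^69 ≡ 57 (mod 137).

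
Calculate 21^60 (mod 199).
106

Repeated squaring. Binary of 60 = 111100.
21^1 ≡ 21 (mod 199); 21^2 ≡ 43 (mod 199); 21^4 ≡ 58 (mod 199); 21^8 ≡ 180 (mod 199); 21^16 ≡ 162 (mod 199); 21^32 ≡ 175 (mod 199)
21^60 = 21^4 × 21^8 × 21^16 × 21^32 ≡ 106 (mod 199)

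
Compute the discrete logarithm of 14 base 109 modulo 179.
4

Baby-step giant-step with step n = ⌈√179⌉ = 14.
Baby steps 109^j mod 179 (j:value) for j=0..13: 0:1, 1:109, 2:67, 3:143, 4:14, 5:94, 6:43, 7:33, 8:17, 9:63, 10:65, 11:104, 12:59, 13:166.
h = 14 is already in the table at j=4, so x = 4.
Check: 109^4 ≡ 14 (mod 179).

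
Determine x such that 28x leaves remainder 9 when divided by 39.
x ≡ 24 (mod 39)

gcd(28, 39) = 1, which divides 9, so solutions exist.
Find 28^(-1) mod 39 by the extended Euclidean algorithm:
39 = 1 × 28 + 11  ⟹  11 = (1)·39 + (-1)·28
28 = 2 × 11 + 6  ⟹  6 = (-2)·39 + (3)·28
11 = 1 × 6 + 5  ⟹  5 = (3)·39 + (-4)·28
6 = 1 × 5 + 1  ⟹  1 = (-5)·39 + (7)·28
So (7)·28 ≡ 1 (mod 39), i.e. 28^(-1) ≡ 7 (mod 39).
x ≡ 7 × 9 = 63 ≡ 24 (mod 39).
Check: 28 × 24 = 672 ≡ 9 (mod 39).
Unique solution: x ≡ 24 (mod 39)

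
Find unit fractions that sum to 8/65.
1/9 + 1/84 + 1/16380

Greedy algorithm:
8/65: ceiling(65/8) = 9, use 1/9
7/585: ceiling(585/7) = 84, use 1/84
1/16380: ceiling(16380/1) = 16380, use 1/16380
Result: 8/65 = 1/9 + 1/84 + 1/16380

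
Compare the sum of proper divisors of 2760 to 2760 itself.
abundant

Proper divisors of 2760: sum = 1 + 2 + 3 + 4 + 5 + 6 + 8 + 10 + ... + 552 + 690 + 920 + 1380 (31 divisors) = 5880
Since 5880 > 2760, 2760 is abundant.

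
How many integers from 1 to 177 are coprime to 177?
116

177 = 3 × 59
φ(n) = n × ∏(1 - 1/p) for each prime p dividing n
φ(177) = 177 × (1 - 1/3) × (1 - 1/59) = 116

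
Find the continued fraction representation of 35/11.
[3; 5, 2]

Euclidean algorithm steps:
35 = 3 × 11 + 2
11 = 5 × 2 + 1
2 = 2 × 1 + 0
Continued fraction: [3; 5, 2]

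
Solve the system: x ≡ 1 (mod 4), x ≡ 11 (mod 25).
61

Using Chinese Remainder Theorem:
M = 4 × 25 = 100
M1 = 25, M2 = 4
y1 = 25^(-1) mod 4 = 1
y2 = 4^(-1) mod 25 = 19
x = (1×25×1 + 11×4×19) mod 100 = 61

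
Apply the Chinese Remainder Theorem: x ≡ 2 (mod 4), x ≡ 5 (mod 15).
50

Using Chinese Remainder Theorem:
M = 4 × 15 = 60
M1 = 15, M2 = 4
y1 = 15^(-1) mod 4 = 3
y2 = 4^(-1) mod 15 = 4
x = (2×15×3 + 5×4×4) mod 60 = 50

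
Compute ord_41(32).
4

41 is prime, so ord(32) divides φ(41) = 40.
Divisors of 40: 1, 2, 4, 5, 8, 10, 20, 40.
Repeated squaring: 32^1 ≡ 32, 32^2 ≡ 40, 32^4 ≡ 1, 32^8 ≡ 1, 32^16 ≡ 1, 32^32 ≡ 1 (mod 41).
Test 32^d mod 41 for each divisor d in increasing order:
32^1 ≡ 32
32^2 ≡ 40
32^4 ≡ 1  ← first divisor giving 1
The order is 4.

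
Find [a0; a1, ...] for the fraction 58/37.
[1; 1, 1, 3, 5]

Euclidean algorithm steps:
58 = 1 × 37 + 21
37 = 1 × 21 + 16
21 = 1 × 16 + 5
16 = 3 × 5 + 1
5 = 5 × 1 + 0
Continued fraction: [1; 1, 1, 3, 5]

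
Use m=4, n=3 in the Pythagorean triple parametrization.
(7, 24, 25)

Euclid's formula: a = m² - n², b = 2mn, c = m² + n²
m = 4, n = 3
a = 4² - 3² = 16 - 9 = 7
b = 2 × 4 × 3 = 24
c = 4² + 3² = 16 + 9 = 25
Verification: 7² + 24² = 49 + 576 = 625 = 25² ✓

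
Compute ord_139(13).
69

139 is prime, so ord(13) divides φ(139) = 138.
Divisors of 138: 1, 2, 3, 6, 23, 46, 69, 138.
Repeated squaring: 13^1 ≡ 13, 13^2 ≡ 30, 13^4 ≡ 66, 13^8 ≡ 47, 13^16 ≡ 124, 13^32 ≡ 86, 13^64 ≡ 29, 13^128 ≡ 7 (mod 139).
Test 13^d mod 139 for each divisor d in increasing order:
13^1 ≡ 13
13^2 ≡ 30
13^3 = 13^2·13^1 ≡ 112
13^6 = 13^4·13^2 ≡ 34
13^23 = 13^16·13^4·13^2·13^1 ≡ 42
13^46 = 13^32·13^8·13^4·13^2 ≡ 96
13^69 = 13^64·13^4·13^1 ≡ 1  ← first divisor giving 1
The order is 69.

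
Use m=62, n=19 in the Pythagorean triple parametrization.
(3483, 2356, 4205)

Euclid's formula: a = m² - n², b = 2mn, c = m² + n²
m = 62, n = 19
a = 62² - 19² = 3844 - 361 = 3483
b = 2 × 62 × 19 = 2356
c = 62² + 19² = 3844 + 361 = 4205
Verification: 3483² + 2356² = 12131289 + 5550736 = 17682025 = 4205² ✓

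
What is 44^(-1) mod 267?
176

gcd(44, 267) = 1, so the inverse exists.
Extended Euclidean algorithm on (267, 44):
267 = 6 × 44 + 3  ⟹  3 = (1)·267 + (-6)·44
44 = 14 × 3 + 2  ⟹  2 = (-14)·267 + (85)·44
3 = 1 × 2 + 1  ⟹  1 = (15)·267 + (-91)·44
So (-91)·44 ≡ 1 (mod 267), i.e. 44^(-1) ≡ -91 ≡ 176 (mod 267).
Check: 44 × 176 = 7744 ≡ 1 (mod 267)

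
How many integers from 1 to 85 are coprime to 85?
64

85 = 5 × 17
φ(n) = n × ∏(1 - 1/p) for each prime p dividing n
φ(85) = 85 × (1 - 1/5) × (1 - 1/17) = 64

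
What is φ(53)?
52

53 = 53
φ(n) = n × ∏(1 - 1/p) for each prime p dividing n
φ(53) = 53 × (1 - 1/53) = 52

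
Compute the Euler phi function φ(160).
64

160 = 2^5 × 5
φ(n) = n × ∏(1 - 1/p) for each prime p dividing n
φ(160) = 160 × (1 - 1/2) × (1 - 1/5) = 64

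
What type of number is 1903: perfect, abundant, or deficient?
deficient

Proper divisors of 1903: sum = 1 + 11 + 173 = 185
Since 185 < 1903, 1903 is deficient.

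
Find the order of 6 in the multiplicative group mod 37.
4

37 is prime, so ord(6) divides φ(37) = 36.
Divisors of 36: 1, 2, 3, 4, 6, 9, 12, 18, 36.
Repeated squaring: 6^1 ≡ 6, 6^2 ≡ 36, 6^4 ≡ 1, 6^8 ≡ 1, 6^16 ≡ 1, 6^32 ≡ 1 (mod 37).
Test 6^d mod 37 for each divisor d in increasing order:
6^1 ≡ 6
6^2 ≡ 36
6^3 = 6^2·6^1 ≡ 31
6^4 ≡ 1  ← first divisor giving 1
The order is 4.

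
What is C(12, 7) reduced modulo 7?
1

Using Lucas' theorem:
Write n=12 and k=7 in base 7:
n in base 7: [1, 5]
k in base 7: [1, 0]
C(12,7) mod 7 = ∏ C(n_i, k_i) mod 7
Digit binomials (mod 7): C(1,1) = 1; C(5,0) = 1
Product: 1 × 1 = 1 ≡ 1 (mod 7)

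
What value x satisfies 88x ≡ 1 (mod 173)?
116

gcd(88, 173) = 1, so the inverse exists.
Extended Euclidean algorithm on (173, 88):
173 = 1 × 88 + 85  ⟹  85 = (1)·173 + (-1)·88
88 = 1 × 85 + 3  ⟹  3 = (-1)·173 + (2)·88
85 = 28 × 3 + 1  ⟹  1 = (29)·173 + (-57)·88
So (-57)·88 ≡ 1 (mod 173), i.e. 88^(-1) ≡ -57 ≡ 116 (mod 173).
Check: 88 × 116 = 10208 ≡ 1 (mod 173)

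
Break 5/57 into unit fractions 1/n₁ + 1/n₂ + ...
1/12 + 1/228

Greedy algorithm:
5/57: ceiling(57/5) = 12, use 1/12
1/228: ceiling(228/1) = 228, use 1/228
Result: 5/57 = 1/12 + 1/228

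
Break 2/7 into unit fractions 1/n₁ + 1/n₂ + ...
1/4 + 1/28

Greedy algorithm:
2/7: ceiling(7/2) = 4, use 1/4
1/28: ceiling(28/1) = 28, use 1/28
Result: 2/7 = 1/4 + 1/28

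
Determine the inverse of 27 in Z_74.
11

gcd(27, 74) = 1, so the inverse exists.
Extended Euclidean algorithm on (74, 27):
74 = 2 × 27 + 20  ⟹  20 = (1)·74 + (-2)·27
27 = 1 × 20 + 7  ⟹  7 = (-1)·74 + (3)·27
20 = 2 × 7 + 6  ⟹  6 = (3)·74 + (-8)·27
7 = 1 × 6 + 1  ⟹  1 = (-4)·74 + (11)·27
So (11)·27 ≡ 1 (mod 74), i.e. 27^(-1) ≡ 11 (mod 74).
Check: 27 × 11 = 297 ≡ 1 (mod 74)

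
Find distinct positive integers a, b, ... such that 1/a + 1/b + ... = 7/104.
1/15 + 1/1560

Greedy algorithm:
7/104: ceiling(104/7) = 15, use 1/15
1/1560: ceiling(1560/1) = 1560, use 1/1560
Result: 7/104 = 1/15 + 1/1560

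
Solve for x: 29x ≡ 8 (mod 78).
x ≡ 46 (mod 78)

gcd(29, 78) = 1, which divides 8, so solutions exist.
Find 29^(-1) mod 78 by the extended Euclidean algorithm:
78 = 2 × 29 + 20  ⟹  20 = (1)·78 + (-2)·29
29 = 1 × 20 + 9  ⟹  9 = (-1)·78 + (3)·29
20 = 2 × 9 + 2  ⟹  2 = (3)·78 + (-8)·29
9 = 4 × 2 + 1  ⟹  1 = (-13)·78 + (35)·29
So (35)·29 ≡ 1 (mod 78), i.e. 29^(-1) ≡ 35 (mod 78).
x ≡ 35 × 8 = 280 ≡ 46 (mod 78).
Check: 29 × 46 = 1334 ≡ 8 (mod 78).
Unique solution: x ≡ 46 (mod 78)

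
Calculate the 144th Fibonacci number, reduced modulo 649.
509

Matrix identity: Q^n = [[F_(n+1), F_n], [F_n, F_(n-1)]] with Q = [[1,1],[1,0]].
n = 144 = 10010000₂. Square-and-multiply, entries mod 649:
Q^1 = [[1,1],[1,0]]
Q^2 = (Q^1)² = [[2,1],[1,1]]
Q^4 = (Q^2)² = [[5,3],[3,2]]
Q^9 = (Q^4)²·Q = [[55,34],[34,21]]
Q^18 = (Q^9)² = [[287,637],[637,299]]
Q^36 = (Q^18)² = [[90,107],[107,632]]
Q^72 = (Q^36)² = [[79,23],[23,56]]
Q^144 = (Q^72)² = [[280,509],[509,420]]
F_144 mod 649 = Q^144[0][1] = 509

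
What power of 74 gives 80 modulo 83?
21

Baby-step giant-step with step n = ⌈√83⌉ = 10.
Baby steps 74^j mod 83 (j:value) for j=0..9: 0:1, 1:74, 2:81, 3:18, 4:4, 5:47, 6:75, 7:72, 8:16, 9:22.
Giant-step multiplier: 74^(-10) ≡ 74^(82-10) = 74^72 ≡ 70 (mod 83).
Giant steps γ_i = 80·70^i mod 83: γ_0=80, γ_1=39, γ_2=74 (in table at j=1).
x = i·n + j = 2·10 + 1 = 21.
Check: 74^21 ≡ 80 (mod 83).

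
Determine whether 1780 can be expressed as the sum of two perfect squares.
4² + 42² (a=4, b=42)

Factorization: 1780 = 2^2 × 5 × 89
By Fermat: n is sum of two squares iff every prime p ≡ 3 (mod 4) appears to even power.
All primes ≡ 3 (mod 4) appear to even power.
Search a = 0, 1, 2, … for 1780 - a² a perfect square: first hit at a = 4: 1780 - 16 = 1764 = 42².
1780 = 4² + 42² = 16 + 1764 ✓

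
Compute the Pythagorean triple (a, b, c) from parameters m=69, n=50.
(2261, 6900, 7261)

Euclid's formula: a = m² - n², b = 2mn, c = m² + n²
m = 69, n = 50
a = 69² - 50² = 4761 - 2500 = 2261
b = 2 × 69 × 50 = 6900
c = 69² + 50² = 4761 + 2500 = 7261
Verification: 2261² + 6900² = 5112121 + 47610000 = 52722121 = 7261² ✓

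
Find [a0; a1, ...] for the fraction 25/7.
[3; 1, 1, 3]

Euclidean algorithm steps:
25 = 3 × 7 + 4
7 = 1 × 4 + 3
4 = 1 × 3 + 1
3 = 3 × 1 + 0
Continued fraction: [3; 1, 1, 3]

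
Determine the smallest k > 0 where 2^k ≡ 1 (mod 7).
3

7 is prime, so ord(2) divides φ(7) = 6.
Divisors of 6: 1, 2, 3, 6.
Repeated squaring: 2^1 ≡ 2, 2^2 ≡ 4, 2^4 ≡ 2 (mod 7).
Test 2^d mod 7 for each divisor d in increasing order:
2^1 ≡ 2
2^2 ≡ 4
2^3 = 2^2·2^1 ≡ 1  ← first divisor giving 1
The order is 3.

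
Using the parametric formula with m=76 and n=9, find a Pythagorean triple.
(5695, 1368, 5857)

Euclid's formula: a = m² - n², b = 2mn, c = m² + n²
m = 76, n = 9
a = 76² - 9² = 5776 - 81 = 5695
b = 2 × 76 × 9 = 1368
c = 76² + 9² = 5776 + 81 = 5857
Verification: 5695² + 1368² = 32433025 + 1871424 = 34304449 = 5857² ✓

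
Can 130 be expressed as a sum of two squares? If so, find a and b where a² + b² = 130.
3² + 11² (a=3, b=11)

Factorization: 130 = 2 × 5 × 13
By Fermat: n is sum of two squares iff every prime p ≡ 3 (mod 4) appears to even power.
All primes ≡ 3 (mod 4) appear to even power.
Search a = 0, 1, 2, … for 130 - a² a perfect square: first hit at a = 3: 130 - 9 = 121 = 11².
130 = 3² + 11² = 9 + 121 ✓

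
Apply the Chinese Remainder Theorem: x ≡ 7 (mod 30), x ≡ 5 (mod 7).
187

Using Chinese Remainder Theorem:
M = 30 × 7 = 210
M1 = 7, M2 = 30
y1 = 7^(-1) mod 30 = 13
y2 = 30^(-1) mod 7 = 4
x = (7×7×13 + 5×30×4) mod 210 = 187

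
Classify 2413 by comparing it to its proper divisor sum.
deficient

Proper divisors of 2413: sum = 1 + 19 + 127 = 147
Since 147 < 2413, 2413 is deficient.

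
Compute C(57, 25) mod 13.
0

Using Lucas' theorem:
Write n=57 and k=25 in base 13:
n in base 13: [4, 5]
k in base 13: [1, 12]
C(57,25) mod 13 = ∏ C(n_i, k_i) mod 13
Digit binomials (mod 13): C(4,1) = 4; C(5,12) = 0 (k_i > n_i)
Product: 4 × 0 = 0 ≡ 0 (mod 13)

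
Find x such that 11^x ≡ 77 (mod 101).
94

Baby-step giant-step with step n = ⌈√101⌉ = 11.
Baby steps 11^j mod 101 (j:value) for j=0..10: 0:1, 1:11, 2:20, 3:18, 4:97, 5:57, 6:21, 7:29, 8:16, 9:75, 10:17.
Giant-step multiplier: 11^(-11) ≡ 11^(100-11) = 11^89 ≡ 74 (mod 101).
Giant steps γ_i = 77·74^i mod 101: γ_0=77, γ_1=42, γ_2=78, γ_3=15, γ_4=100, γ_5=27, γ_6=79, γ_7=89, γ_8=21 (in table at j=6).
x = i·n + j = 8·11 + 6 = 94.
Check: 11^94 ≡ 77 (mod 101).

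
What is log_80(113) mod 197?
91

Baby-step giant-step with step n = ⌈√197⌉ = 15.
Baby steps 80^j mod 197 (j:value) for j=0..14: 0:1, 1:80, 2:96, 3:194, 4:154, 5:106, 6:9, 7:129, 8:76, 9:170, 10:7, 11:166, 12:81, 13:176, 14:93.
Giant-step multiplier: 80^(-15) ≡ 80^(196-15) = 80^181 ≡ 167 (mod 197).
Giant steps γ_i = 113·167^i mod 197: γ_0=113, γ_1=156, γ_2=48, γ_3=136, γ_4=57, γ_5=63, γ_6=80 (in table at j=1).
x = i·n + j = 6·15 + 1 = 91.
Check: 80^91 ≡ 113 (mod 197).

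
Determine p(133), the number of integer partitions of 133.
7346629512

p(n) counts ways to write n as a sum of positive integers (order ignored).
Euler's pentagonal recurrence: p(k) = p(k-1) + p(k-2) - p(k-5) - p(k-7) + p(k-12) + p(k-15) - ... (offsets j(3j∓1)/2, signs ++--, p(0)=1, p(<0)=0).
DP table for k = 0..132: p(0)=1, p(1)=1, p(2)=2, p(3)=3, p(4)=5, p(5)=7, p(6)=11, p(7)=15, p(8)=22, p(9)=30, p(10)=42, p(11)=56, p(12)=77, p(13)=101, p(14)=135, p(15)=176, p(16)=231, p(17)=297, p(18)=385, p(19)=490, p(20)=627, p(21)=792, p(22)=1002, p(23)=1255, p(24)=1575, p(25)=1958, p(26)=2436, p(27)=3010, p(28)=3718, p(29)=4565, p(30)=5604, p(31)=6842, p(32)=8349, p(33)=10143, p(34)=12310, p(35)=14883, p(36)=17977, p(37)=21637, p(38)=26015, p(39)=31185, p(40)=37338, p(41)=44583, p(42)=53174, p(43)=63261, p(44)=75175, p(45)=89134, p(46)=105558, p(47)=124754, p(48)=147273, p(49)=173525, p(50)=204226, p(51)=239943, p(52)=281589, p(53)=329931, p(54)=386155, p(55)=451276, p(56)=526823, p(57)=614154, p(58)=715220, p(59)=831820, p(60)=966467, p(61)=1121505, p(62)=1300156, p(63)=1505499, p(64)=1741630, p(65)=2012558, p(66)=2323520, p(67)=2679689, p(68)=3087735, p(69)=3554345, p(70)=4087968, p(71)=4697205, p(72)=5392783, p(73)=6185689, p(74)=7089500, p(75)=8118264, p(76)=9289091, p(77)=10619863, p(78)=12132164, p(79)=13848650, p(80)=15796476, p(81)=18004327, p(82)=20506255, p(83)=23338469, p(84)=26543660, p(85)=30167357, p(86)=34262962, p(87)=38887673, p(88)=44108109, p(89)=49995925, p(90)=56634173, p(91)=64112359, p(92)=72533807, p(93)=82010177, p(94)=92669720, p(95)=104651419, p(96)=118114304, p(97)=133230930, p(98)=150198136, p(99)=169229875, p(100)=190569292, p(101)=214481126, p(102)=241265379, p(103)=271248950, p(104)=304801365, p(105)=342325709, p(106)=384276336, p(107)=431149389, p(108)=483502844, p(109)=541946240, p(110)=607163746, p(111)=679903203, p(112)=761002156, p(113)=851376628, p(114)=952050665, p(115)=1064144451, p(116)=1188908248, p(117)=1327710076, p(118)=1482074143, p(119)=1653668665, p(120)=1844349560, p(121)=2056148051, p(122)=2291320912, p(123)=2552338241, p(124)=2841940500, p(125)=3163127352, p(126)=3519222692, p(127)=3913864295, p(128)=4351078600, p(129)=4835271870, p(130)=5371315400, p(131)=5964539504, p(132)=6620830889.
Final step: p(133) = p(132) + p(131) - p(128) - p(126) + p(121) + p(118) - p(111) - p(107) + p(98) + p(93) - p(82) - p(76) + p(63) + p(56) - p(41) - p(33) + p(16) + p(7)
= 6620830889 + 5964539504 - 4351078600 - 3519222692 + 2056148051 + 1482074143 - 679903203 - 431149389 + 150198136 + 82010177 - 20506255 - 9289091 + 1505499 + 526823 - 44583 - 10143 + 231 + 15
= 7346629512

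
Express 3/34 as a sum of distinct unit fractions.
1/12 + 1/204

Greedy algorithm:
3/34: ceiling(34/3) = 12, use 1/12
1/204: ceiling(204/1) = 204, use 1/204
Result: 3/34 = 1/12 + 1/204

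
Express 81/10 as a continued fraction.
[8; 10]

Euclidean algorithm steps:
81 = 8 × 10 + 1
10 = 10 × 1 + 0
Continued fraction: [8; 10]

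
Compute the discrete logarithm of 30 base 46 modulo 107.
86

Baby-step giant-step with step n = ⌈√107⌉ = 11.
Baby steps 46^j mod 107 (j:value) for j=0..10: 0:1, 1:46, 2:83, 3:73, 4:41, 5:67, 6:86, 7:104, 8:76, 9:72, 10:102.
Giant-step multiplier: 46^(-11) ≡ 46^(106-11) = 46^95 ≡ 20 (mod 107).
Giant steps γ_i = 30·20^i mod 107: γ_0=30, γ_1=65, γ_2=16, γ_3=106, γ_4=87, γ_5=28, γ_6=25, γ_7=72 (in table at j=9).
x = i·n + j = 7·11 + 9 = 86.
Check: 46^86 ≡ 30 (mod 107).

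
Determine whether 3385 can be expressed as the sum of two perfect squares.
24² + 53² (a=24, b=53)

Factorization: 3385 = 5 × 677
By Fermat: n is sum of two squares iff every prime p ≡ 3 (mod 4) appears to even power.
All primes ≡ 3 (mod 4) appear to even power.
Search a = 0, 1, 2, … for 3385 - a² a perfect square: first hit at a = 24: 3385 - 576 = 2809 = 53².
3385 = 24² + 53² = 576 + 2809 ✓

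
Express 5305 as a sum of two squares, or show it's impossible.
11² + 72² (a=11, b=72)

Factorization: 5305 = 5 × 1061
By Fermat: n is sum of two squares iff every prime p ≡ 3 (mod 4) appears to even power.
All primes ≡ 3 (mod 4) appear to even power.
Search a = 0, 1, 2, … for 5305 - a² a perfect square: first hit at a = 11: 5305 - 121 = 5184 = 72².
5305 = 11² + 72² = 121 + 5184 ✓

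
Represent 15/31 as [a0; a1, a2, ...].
[0; 2, 15]

Euclidean algorithm steps:
15 = 0 × 31 + 15
31 = 2 × 15 + 1
15 = 15 × 1 + 0
Continued fraction: [0; 2, 15]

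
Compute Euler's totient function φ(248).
120

248 = 2^3 × 31
φ(n) = n × ∏(1 - 1/p) for each prime p dividing n
φ(248) = 248 × (1 - 1/2) × (1 - 1/31) = 120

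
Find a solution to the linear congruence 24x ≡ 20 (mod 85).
x ≡ 15 (mod 85)

gcd(24, 85) = 1, which divides 20, so solutions exist.
Find 24^(-1) mod 85 by the extended Euclidean algorithm:
85 = 3 × 24 + 13  ⟹  13 = (1)·85 + (-3)·24
24 = 1 × 13 + 11  ⟹  11 = (-1)·85 + (4)·24
13 = 1 × 11 + 2  ⟹  2 = (2)·85 + (-7)·24
11 = 5 × 2 + 1  ⟹  1 = (-11)·85 + (39)·24
So (39)·24 ≡ 1 (mod 85), i.e. 24^(-1) ≡ 39 (mod 85).
x ≡ 39 × 20 = 780 ≡ 15 (mod 85).
Check: 24 × 15 = 360 ≡ 20 (mod 85).
Unique solution: x ≡ 15 (mod 85)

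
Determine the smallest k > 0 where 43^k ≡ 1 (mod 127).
126

127 is prime, so ord(43) divides φ(127) = 126.
Divisors of 126: 1, 2, 3, 6, 7, 9, 14, 18, 21, 42, 63, 126.
Repeated squaring: 43^1 ≡ 43, 43^2 ≡ 71, 43^4 ≡ 88, 43^8 ≡ 124, 43^16 ≡ 9, 43^32 ≡ 81, 43^64 ≡ 84 (mod 127).
Test 43^d mod 127 for each divisor d in increasing order:
43^1 ≡ 43
43^2 ≡ 71
43^3 = 43^2·43^1 ≡ 5
43^6 = 43^4·43^2 ≡ 25
43^7 = 43^4·43^2·43^1 ≡ 59
43^9 = 43^8·43^1 ≡ 125
43^14 = 43^8·43^4·43^2 ≡ 52
43^18 = 43^16·43^2 ≡ 4
43^21 = 43^16·43^4·43^1 ≡ 20
43^42 = 43^32·43^8·43^2 ≡ 19
43^63 = 43^32·43^16·43^8·43^4·43^2·43^1 ≡ 126
43^126 = 43^64·43^32·43^16·43^8·43^4·43^2 ≡ 1  ← first divisor giving 1
The order is 126.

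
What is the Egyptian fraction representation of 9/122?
1/14 + 1/427

Greedy algorithm:
9/122: ceiling(122/9) = 14, use 1/14
1/427: ceiling(427/1) = 427, use 1/427
Result: 9/122 = 1/14 + 1/427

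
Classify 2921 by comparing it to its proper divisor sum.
deficient

Proper divisors of 2921: sum = 1 + 23 + 127 = 151
Since 151 < 2921, 2921 is deficient.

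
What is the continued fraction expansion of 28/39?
[0; 1, 2, 1, 1, 5]

Euclidean algorithm steps:
28 = 0 × 39 + 28
39 = 1 × 28 + 11
28 = 2 × 11 + 6
11 = 1 × 6 + 5
6 = 1 × 5 + 1
5 = 5 × 1 + 0
Continued fraction: [0; 1, 2, 1, 1, 5]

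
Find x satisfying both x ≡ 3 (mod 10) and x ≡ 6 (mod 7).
13

Using Chinese Remainder Theorem:
M = 10 × 7 = 70
M1 = 7, M2 = 10
y1 = 7^(-1) mod 10 = 3
y2 = 10^(-1) mod 7 = 5
x = (3×7×3 + 6×10×5) mod 70 = 13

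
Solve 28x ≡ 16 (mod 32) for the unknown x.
x ≡ 4 (mod 8)

gcd(28, 32) = 4, which divides 16, so solutions exist.
Divide through by 4: 7x ≡ 4 (mod 8).
Find 7^(-1) mod 8 by the extended Euclidean algorithm:
8 = 1 × 7 + 1  ⟹  1 = (1)·8 + (-1)·7
So (-1)·7 ≡ 1 (mod 8), i.e. 7^(-1) ≡ -1 ≡ 7 (mod 8).
x ≡ 7 × 4 = 28 ≡ 4 (mod 8).
Check: 28 × 4 = 112 ≡ 16 (mod 32).
x ≡ 4 (mod 8), giving 4 solutions mod 32.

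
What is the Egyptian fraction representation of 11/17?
1/2 + 1/7 + 1/238

Greedy algorithm:
11/17: ceiling(17/11) = 2, use 1/2
5/34: ceiling(34/5) = 7, use 1/7
1/238: ceiling(238/1) = 238, use 1/238
Result: 11/17 = 1/2 + 1/7 + 1/238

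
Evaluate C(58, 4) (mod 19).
0

Using Lucas' theorem:
Write n=58 and k=4 in base 19:
n in base 19: [3, 1]
k in base 19: [0, 4]
C(58,4) mod 19 = ∏ C(n_i, k_i) mod 19
Digit binomials (mod 19): C(3,0) = 1; C(1,4) = 0 (k_i > n_i)
Product: 1 × 0 = 0 ≡ 0 (mod 19)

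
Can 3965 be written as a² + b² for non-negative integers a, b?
11² + 62² (a=11, b=62)

Factorization: 3965 = 5 × 13 × 61
By Fermat: n is sum of two squares iff every prime p ≡ 3 (mod 4) appears to even power.
All primes ≡ 3 (mod 4) appear to even power.
Search a = 0, 1, 2, … for 3965 - a² a perfect square: first hit at a = 11: 3965 - 121 = 3844 = 62².
3965 = 11² + 62² = 121 + 3844 ✓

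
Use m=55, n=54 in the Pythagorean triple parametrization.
(109, 5940, 5941)

Euclid's formula: a = m² - n², b = 2mn, c = m² + n²
m = 55, n = 54
a = 55² - 54² = 3025 - 2916 = 109
b = 2 × 55 × 54 = 5940
c = 55² + 54² = 3025 + 2916 = 5941
Verification: 109² + 5940² = 11881 + 35283600 = 35295481 = 5941² ✓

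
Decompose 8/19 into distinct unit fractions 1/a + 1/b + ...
1/3 + 1/12 + 1/228

Greedy algorithm:
8/19: ceiling(19/8) = 3, use 1/3
5/57: ceiling(57/5) = 12, use 1/12
1/228: ceiling(228/1) = 228, use 1/228
Result: 8/19 = 1/3 + 1/12 + 1/228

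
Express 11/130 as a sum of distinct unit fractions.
1/12 + 1/780

Greedy algorithm:
11/130: ceiling(130/11) = 12, use 1/12
1/780: ceiling(780/1) = 780, use 1/780
Result: 11/130 = 1/12 + 1/780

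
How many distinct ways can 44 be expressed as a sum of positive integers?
75175

p(n) counts ways to write n as a sum of positive integers (order ignored).
Euler's pentagonal recurrence: p(k) = p(k-1) + p(k-2) - p(k-5) - p(k-7) + p(k-12) + p(k-15) - ... (offsets j(3j∓1)/2, signs ++--, p(0)=1, p(<0)=0).
DP table for k = 0..43: p(0)=1, p(1)=1, p(2)=2, p(3)=3, p(4)=5, p(5)=7, p(6)=11, p(7)=15, p(8)=22, p(9)=30, p(10)=42, p(11)=56, p(12)=77, p(13)=101, p(14)=135, p(15)=176, p(16)=231, p(17)=297, p(18)=385, p(19)=490, p(20)=627, p(21)=792, p(22)=1002, p(23)=1255, p(24)=1575, p(25)=1958, p(26)=2436, p(27)=3010, p(28)=3718, p(29)=4565, p(30)=5604, p(31)=6842, p(32)=8349, p(33)=10143, p(34)=12310, p(35)=14883, p(36)=17977, p(37)=21637, p(38)=26015, p(39)=31185, p(40)=37338, p(41)=44583, p(42)=53174, p(43)=63261.
Final step: p(44) = p(43) + p(42) - p(39) - p(37) + p(32) + p(29) - p(22) - p(18) + p(9) + p(4)
= 63261 + 53174 - 31185 - 21637 + 8349 + 4565 - 1002 - 385 + 30 + 5
= 75175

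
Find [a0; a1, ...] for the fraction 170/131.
[1; 3, 2, 1, 3, 1, 2]

Euclidean algorithm steps:
170 = 1 × 131 + 39
131 = 3 × 39 + 14
39 = 2 × 14 + 11
14 = 1 × 11 + 3
11 = 3 × 3 + 2
3 = 1 × 2 + 1
2 = 2 × 1 + 0
Continued fraction: [1; 3, 2, 1, 3, 1, 2]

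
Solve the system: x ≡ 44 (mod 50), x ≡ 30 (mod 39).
1044

Using Chinese Remainder Theorem:
M = 50 × 39 = 1950
M1 = 39, M2 = 50
y1 = 39^(-1) mod 50 = 9
y2 = 50^(-1) mod 39 = 32
x = (44×39×9 + 30×50×32) mod 1950 = 1044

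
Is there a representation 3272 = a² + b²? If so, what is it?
34² + 46² (a=34, b=46)

Factorization: 3272 = 2^3 × 409
By Fermat: n is sum of two squares iff every prime p ≡ 3 (mod 4) appears to even power.
All primes ≡ 3 (mod 4) appear to even power.
Search a = 0, 1, 2, … for 3272 - a² a perfect square: first hit at a = 34: 3272 - 1156 = 2116 = 46².
3272 = 34² + 46² = 1156 + 2116 ✓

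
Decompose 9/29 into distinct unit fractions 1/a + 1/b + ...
1/4 + 1/17 + 1/658 + 1/648788

Greedy algorithm:
9/29: ceiling(29/9) = 4, use 1/4
7/116: ceiling(116/7) = 17, use 1/17
3/1972: ceiling(1972/3) = 658, use 1/658
1/648788: ceiling(648788/1) = 648788, use 1/648788
Result: 9/29 = 1/4 + 1/17 + 1/658 + 1/648788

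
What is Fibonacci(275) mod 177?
20

Matrix identity: Q^n = [[F_(n+1), F_n], [F_n, F_(n-1)]] with Q = [[1,1],[1,0]].
n = 275 = 100010011₂. Square-and-multiply, entries mod 177:
Q^1 = [[1,1],[1,0]]
Q^2 = (Q^1)² = [[2,1],[1,1]]
Q^4 = (Q^2)² = [[5,3],[3,2]]
Q^8 = (Q^4)² = [[34,21],[21,13]]
Q^17 = (Q^8)²·Q = [[106,4],[4,102]]
Q^34 = (Q^17)² = [[101,124],[124,154]]
Q^68 = (Q^34)² = [[89,114],[114,152]]
Q^137 = (Q^68)²·Q = [[70,31],[31,39]]
Q^275 = (Q^137)²·Q = [[36,20],[20,16]]
F_275 mod 177 = Q^275[0][1] = 20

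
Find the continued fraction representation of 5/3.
[1; 1, 2]

Euclidean algorithm steps:
5 = 1 × 3 + 2
3 = 1 × 2 + 1
2 = 2 × 1 + 0
Continued fraction: [1; 1, 2]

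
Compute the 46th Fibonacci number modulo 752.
95

Matrix identity: Q^n = [[F_(n+1), F_n], [F_n, F_(n-1)]] with Q = [[1,1],[1,0]].
n = 46 = 101110₂. Square-and-multiply, entries mod 752:
Q^1 = [[1,1],[1,0]]
Q^2 = (Q^1)² = [[2,1],[1,1]]
Q^5 = (Q^2)²·Q = [[8,5],[5,3]]
Q^11 = (Q^5)²·Q = [[144,89],[89,55]]
Q^23 = (Q^11)²·Q = [[496,81],[81,415]]
Q^46 = (Q^23)² = [[657,95],[95,562]]
F_46 mod 752 = Q^46[0][1] = 95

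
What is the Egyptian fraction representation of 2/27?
1/14 + 1/378

Greedy algorithm:
2/27: ceiling(27/2) = 14, use 1/14
1/378: ceiling(378/1) = 378, use 1/378
Result: 2/27 = 1/14 + 1/378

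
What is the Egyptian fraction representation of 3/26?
1/9 + 1/234

Greedy algorithm:
3/26: ceiling(26/3) = 9, use 1/9
1/234: ceiling(234/1) = 234, use 1/234
Result: 3/26 = 1/9 + 1/234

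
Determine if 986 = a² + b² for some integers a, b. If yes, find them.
5² + 31² (a=5, b=31)

Factorization: 986 = 2 × 17 × 29
By Fermat: n is sum of two squares iff every prime p ≡ 3 (mod 4) appears to even power.
All primes ≡ 3 (mod 4) appear to even power.
Search a = 0, 1, 2, … for 986 - a² a perfect square: first hit at a = 5: 986 - 25 = 961 = 31².
986 = 5² + 31² = 25 + 961 ✓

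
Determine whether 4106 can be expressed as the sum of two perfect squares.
25² + 59² (a=25, b=59)

Factorization: 4106 = 2 × 2053
By Fermat: n is sum of two squares iff every prime p ≡ 3 (mod 4) appears to even power.
All primes ≡ 3 (mod 4) appear to even power.
Search a = 0, 1, 2, … for 4106 - a² a perfect square: first hit at a = 25: 4106 - 625 = 3481 = 59².
4106 = 25² + 59² = 625 + 3481 ✓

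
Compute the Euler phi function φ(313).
312

313 = 313
φ(n) = n × ∏(1 - 1/p) for each prime p dividing n
φ(313) = 313 × (1 - 1/313) = 312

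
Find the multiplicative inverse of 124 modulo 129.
103

gcd(124, 129) = 1, so the inverse exists.
Extended Euclidean algorithm on (129, 124):
129 = 1 × 124 + 5  ⟹  5 = (1)·129 + (-1)·124
124 = 24 × 5 + 4  ⟹  4 = (-24)·129 + (25)·124
5 = 1 × 4 + 1  ⟹  1 = (25)·129 + (-26)·124
So (-26)·124 ≡ 1 (mod 129), i.e. 124^(-1) ≡ -26 ≡ 103 (mod 129).
Check: 124 × 103 = 12772 ≡ 1 (mod 129)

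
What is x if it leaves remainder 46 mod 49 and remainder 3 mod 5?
193

Using Chinese Remainder Theorem:
M = 49 × 5 = 245
M1 = 5, M2 = 49
y1 = 5^(-1) mod 49 = 10
y2 = 49^(-1) mod 5 = 4
x = (46×5×10 + 3×49×4) mod 245 = 193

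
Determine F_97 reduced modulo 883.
36

Matrix identity: Q^n = [[F_(n+1), F_n], [F_n, F_(n-1)]] with Q = [[1,1],[1,0]].
n = 97 = 1100001₂. Square-and-multiply, entries mod 883:
Q^1 = [[1,1],[1,0]]
Q^3 = (Q^1)²·Q = [[3,2],[2,1]]
Q^6 = (Q^3)² = [[13,8],[8,5]]
Q^12 = (Q^6)² = [[233,144],[144,89]]
Q^24 = (Q^12)² = [[853,452],[452,401]]
Q^48 = (Q^24)² = [[348,805],[805,426]]
Q^97 = (Q^48)²·Q = [[591,36],[36,555]]
F_97 mod 883 = Q^97[0][1] = 36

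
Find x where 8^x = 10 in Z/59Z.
41

Baby-step giant-step with step n = ⌈√59⌉ = 8.
Baby steps 8^j mod 59 (j:value) for j=0..7: 0:1, 1:8, 2:5, 3:40, 4:25, 5:23, 6:7, 7:56.
Giant-step multiplier: 8^(-8) ≡ 8^(58-8) = 8^50 ≡ 27 (mod 59).
Giant steps γ_i = 10·27^i mod 59: γ_0=10, γ_1=34, γ_2=33, γ_3=6, γ_4=44, γ_5=8 (in table at j=1).
x = i·n + j = 5·8 + 1 = 41.
Check: 8^41 ≡ 10 (mod 59).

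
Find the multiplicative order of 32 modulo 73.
9

73 is prime, so ord(32) divides φ(73) = 72.
Divisors of 72: 1, 2, 3, 4, 6, 8, 9, 12, 18, 24, 36, 72.
Repeated squaring: 32^1 ≡ 32, 32^2 ≡ 2, 32^4 ≡ 4, 32^8 ≡ 16, 32^16 ≡ 37, 32^32 ≡ 55, 32^64 ≡ 32 (mod 73).
Test 32^d mod 73 for each divisor d in increasing order:
32^1 ≡ 32
32^2 ≡ 2
32^3 = 32^2·32^1 ≡ 64
32^4 ≡ 4
32^6 = 32^4·32^2 ≡ 8
32^8 ≡ 16
32^9 = 32^8·32^1 ≡ 1  ← first divisor giving 1
The order is 9.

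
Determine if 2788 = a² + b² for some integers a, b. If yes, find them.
22² + 48² (a=22, b=48)

Factorization: 2788 = 2^2 × 17 × 41
By Fermat: n is sum of two squares iff every prime p ≡ 3 (mod 4) appears to even power.
All primes ≡ 3 (mod 4) appear to even power.
Search a = 0, 1, 2, … for 2788 - a² a perfect square: first hit at a = 22: 2788 - 484 = 2304 = 48².
2788 = 22² + 48² = 484 + 2304 ✓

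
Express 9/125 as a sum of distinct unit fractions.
1/14 + 1/1750

Greedy algorithm:
9/125: ceiling(125/9) = 14, use 1/14
1/1750: ceiling(1750/1) = 1750, use 1/1750
Result: 9/125 = 1/14 + 1/1750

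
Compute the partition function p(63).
1505499

p(n) counts ways to write n as a sum of positive integers (order ignored).
Euler's pentagonal recurrence: p(k) = p(k-1) + p(k-2) - p(k-5) - p(k-7) + p(k-12) + p(k-15) - ... (offsets j(3j∓1)/2, signs ++--, p(0)=1, p(<0)=0).
DP table for k = 0..62: p(0)=1, p(1)=1, p(2)=2, p(3)=3, p(4)=5, p(5)=7, p(6)=11, p(7)=15, p(8)=22, p(9)=30, p(10)=42, p(11)=56, p(12)=77, p(13)=101, p(14)=135, p(15)=176, p(16)=231, p(17)=297, p(18)=385, p(19)=490, p(20)=627, p(21)=792, p(22)=1002, p(23)=1255, p(24)=1575, p(25)=1958, p(26)=2436, p(27)=3010, p(28)=3718, p(29)=4565, p(30)=5604, p(31)=6842, p(32)=8349, p(33)=10143, p(34)=12310, p(35)=14883, p(36)=17977, p(37)=21637, p(38)=26015, p(39)=31185, p(40)=37338, p(41)=44583, p(42)=53174, p(43)=63261, p(44)=75175, p(45)=89134, p(46)=105558, p(47)=124754, p(48)=147273, p(49)=173525, p(50)=204226, p(51)=239943, p(52)=281589, p(53)=329931, p(54)=386155, p(55)=451276, p(56)=526823, p(57)=614154, p(58)=715220, p(59)=831820, p(60)=966467, p(61)=1121505, p(62)=1300156.
Final step: p(63) = p(62) + p(61) - p(58) - p(56) + p(51) + p(48) - p(41) - p(37) + p(28) + p(23) - p(12) - p(6)
= 1300156 + 1121505 - 715220 - 526823 + 239943 + 147273 - 44583 - 21637 + 3718 + 1255 - 77 - 11
= 1505499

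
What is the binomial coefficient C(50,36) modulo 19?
0

Using Lucas' theorem:
Write n=50 and k=36 in base 19:
n in base 19: [2, 12]
k in base 19: [1, 17]
C(50,36) mod 19 = ∏ C(n_i, k_i) mod 19
Digit binomials (mod 19): C(2,1) = 2; C(12,17) = 0 (k_i > n_i)
Product: 2 × 0 = 0 ≡ 0 (mod 19)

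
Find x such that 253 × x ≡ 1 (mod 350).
267

gcd(253, 350) = 1, so the inverse exists.
Extended Euclidean algorithm on (350, 253):
350 = 1 × 253 + 97  ⟹  97 = (1)·350 + (-1)·253
253 = 2 × 97 + 59  ⟹  59 = (-2)·350 + (3)·253
97 = 1 × 59 + 38  ⟹  38 = (3)·350 + (-4)·253
59 = 1 × 38 + 21  ⟹  21 = (-5)·350 + (7)·253
38 = 1 × 21 + 17  ⟹  17 = (8)·350 + (-11)·253
21 = 1 × 17 + 4  ⟹  4 = (-13)·350 + (18)·253
17 = 4 × 4 + 1  ⟹  1 = (60)·350 + (-83)·253
So (-83)·253 ≡ 1 (mod 350), i.e. 253^(-1) ≡ -83 ≡ 267 (mod 350).
Check: 253 × 267 = 67551 ≡ 1 (mod 350)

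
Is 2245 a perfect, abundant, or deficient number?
deficient

Proper divisors of 2245: sum = 1 + 5 + 449 = 455
Since 455 < 2245, 2245 is deficient.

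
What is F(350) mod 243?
107

Matrix identity: Q^n = [[F_(n+1), F_n], [F_n, F_(n-1)]] with Q = [[1,1],[1,0]].
n = 350 = 101011110₂. Square-and-multiply, entries mod 243:
Q^1 = [[1,1],[1,0]]
Q^2 = (Q^1)² = [[2,1],[1,1]]
Q^5 = (Q^2)²·Q = [[8,5],[5,3]]
Q^10 = (Q^5)² = [[89,55],[55,34]]
Q^21 = (Q^10)²·Q = [[215,11],[11,204]]
Q^43 = (Q^21)²·Q = [[168,176],[176,235]]
Q^87 = (Q^43)²·Q = [[123,151],[151,215]]
Q^175 = (Q^87)²·Q = [[30,22],[22,8]]
Q^350 = (Q^175)² = [[169,107],[107,62]]
F_350 mod 243 = Q^350[0][1] = 107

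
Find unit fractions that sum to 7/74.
1/11 + 1/272 + 1/110704

Greedy algorithm:
7/74: ceiling(74/7) = 11, use 1/11
3/814: ceiling(814/3) = 272, use 1/272
1/110704: ceiling(110704/1) = 110704, use 1/110704
Result: 7/74 = 1/11 + 1/272 + 1/110704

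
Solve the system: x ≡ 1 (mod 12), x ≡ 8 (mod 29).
37

Using Chinese Remainder Theorem:
M = 12 × 29 = 348
M1 = 29, M2 = 12
y1 = 29^(-1) mod 12 = 5
y2 = 12^(-1) mod 29 = 17
x = (1×29×5 + 8×12×17) mod 348 = 37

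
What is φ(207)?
132

207 = 3^2 × 23
φ(n) = n × ∏(1 - 1/p) for each prime p dividing n
φ(207) = 207 × (1 - 1/3) × (1 - 1/23) = 132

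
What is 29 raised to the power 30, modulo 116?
29

Repeated squaring. Binary of 30 = 11110.
29^1 ≡ 29 (mod 116); 29^2 ≡ 29 (mod 116); 29^4 ≡ 29 (mod 116); 29^8 ≡ 29 (mod 116); 29^16 ≡ 29 (mod 116)
29^30 = 29^2 × 29^4 × 29^8 × 29^16 ≡ 29 (mod 116)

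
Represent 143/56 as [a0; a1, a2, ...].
[2; 1, 1, 4, 6]

Euclidean algorithm steps:
143 = 2 × 56 + 31
56 = 1 × 31 + 25
31 = 1 × 25 + 6
25 = 4 × 6 + 1
6 = 6 × 1 + 0
Continued fraction: [2; 1, 1, 4, 6]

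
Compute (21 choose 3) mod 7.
0

Using Lucas' theorem:
Write n=21 and k=3 in base 7:
n in base 7: [3, 0]
k in base 7: [0, 3]
C(21,3) mod 7 = ∏ C(n_i, k_i) mod 7
Digit binomials (mod 7): C(3,0) = 1; C(0,3) = 0 (k_i > n_i)
Product: 1 × 0 = 0 ≡ 0 (mod 7)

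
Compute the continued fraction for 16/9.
[1; 1, 3, 2]

Euclidean algorithm steps:
16 = 1 × 9 + 7
9 = 1 × 7 + 2
7 = 3 × 2 + 1
2 = 2 × 1 + 0
Continued fraction: [1; 1, 3, 2]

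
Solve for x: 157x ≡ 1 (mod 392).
5

gcd(157, 392) = 1, so the inverse exists.
Extended Euclidean algorithm on (392, 157):
392 = 2 × 157 + 78  ⟹  78 = (1)·392 + (-2)·157
157 = 2 × 78 + 1  ⟹  1 = (-2)·392 + (5)·157
So (5)·157 ≡ 1 (mod 392), i.e. 157^(-1) ≡ 5 (mod 392).
Check: 157 × 5 = 785 ≡ 1 (mod 392)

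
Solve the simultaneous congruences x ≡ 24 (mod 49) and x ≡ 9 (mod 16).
73

Using Chinese Remainder Theorem:
M = 49 × 16 = 784
M1 = 16, M2 = 49
y1 = 16^(-1) mod 49 = 46
y2 = 49^(-1) mod 16 = 1
x = (24×16×46 + 9×49×1) mod 784 = 73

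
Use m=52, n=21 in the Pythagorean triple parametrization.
(2263, 2184, 3145)

Euclid's formula: a = m² - n², b = 2mn, c = m² + n²
m = 52, n = 21
a = 52² - 21² = 2704 - 441 = 2263
b = 2 × 52 × 21 = 2184
c = 52² + 21² = 2704 + 441 = 3145
Verification: 2263² + 2184² = 5121169 + 4769856 = 9891025 = 3145² ✓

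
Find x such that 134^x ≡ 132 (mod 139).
7

Baby-step giant-step with step n = ⌈√139⌉ = 12.
Baby steps 134^j mod 139 (j:value) for j=0..11: 0:1, 1:134, 2:25, 3:14, 4:69, 5:72, 6:57, 7:132, 8:35, 9:103, 10:41, 11:73.
h = 132 is already in the table at j=7, so x = 7.
Check: 134^7 ≡ 132 (mod 139).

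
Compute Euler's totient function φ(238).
96

238 = 2 × 7 × 17
φ(n) = n × ∏(1 - 1/p) for each prime p dividing n
φ(238) = 238 × (1 - 1/2) × (1 - 1/7) × (1 - 1/17) = 96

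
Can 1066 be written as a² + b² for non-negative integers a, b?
15² + 29² (a=15, b=29)

Factorization: 1066 = 2 × 13 × 41
By Fermat: n is sum of two squares iff every prime p ≡ 3 (mod 4) appears to even power.
All primes ≡ 3 (mod 4) appear to even power.
Search a = 0, 1, 2, … for 1066 - a² a perfect square: first hit at a = 15: 1066 - 225 = 841 = 29².
1066 = 15² + 29² = 225 + 841 ✓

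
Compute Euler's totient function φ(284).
140

284 = 2^2 × 71
φ(n) = n × ∏(1 - 1/p) for each prime p dividing n
φ(284) = 284 × (1 - 1/2) × (1 - 1/71) = 140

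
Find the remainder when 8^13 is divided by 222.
8

Repeated squaring. Binary of 13 = 1101.
8^1 ≡ 8 (mod 222); 8^2 ≡ 64 (mod 222); 8^4 ≡ 100 (mod 222); 8^8 ≡ 10 (mod 222)
8^13 = 8^1 × 8^4 × 8^8 ≡ 8 (mod 222)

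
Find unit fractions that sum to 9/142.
1/16 + 1/1136

Greedy algorithm:
9/142: ceiling(142/9) = 16, use 1/16
1/1136: ceiling(1136/1) = 1136, use 1/1136
Result: 9/142 = 1/16 + 1/1136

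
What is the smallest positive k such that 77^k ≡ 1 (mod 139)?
23

139 is prime, so ord(77) divides φ(139) = 138.
Divisors of 138: 1, 2, 3, 6, 23, 46, 69, 138.
Repeated squaring: 77^1 ≡ 77, 77^2 ≡ 91, 77^4 ≡ 80, 77^8 ≡ 6, 77^16 ≡ 36, 77^32 ≡ 45, 77^64 ≡ 79, 77^128 ≡ 125 (mod 139).
Test 77^d mod 139 for each divisor d in increasing order:
77^1 ≡ 77
77^2 ≡ 91
77^3 = 77^2·77^1 ≡ 57
77^6 = 77^4·77^2 ≡ 52
77^23 = 77^16·77^4·77^2·77^1 ≡ 1  ← first divisor giving 1
The order is 23.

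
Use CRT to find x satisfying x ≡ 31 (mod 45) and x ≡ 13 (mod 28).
1021

Using Chinese Remainder Theorem:
M = 45 × 28 = 1260
M1 = 28, M2 = 45
y1 = 28^(-1) mod 45 = 37
y2 = 45^(-1) mod 28 = 5
x = (31×28×37 + 13×45×5) mod 1260 = 1021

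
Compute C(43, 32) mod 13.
0

Using Lucas' theorem:
Write n=43 and k=32 in base 13:
n in base 13: [3, 4]
k in base 13: [2, 6]
C(43,32) mod 13 = ∏ C(n_i, k_i) mod 13
Digit binomials (mod 13): C(3,2) = 3; C(4,6) = 0 (k_i > n_i)
Product: 3 × 0 = 0 ≡ 0 (mod 13)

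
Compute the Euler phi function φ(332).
164

332 = 2^2 × 83
φ(n) = n × ∏(1 - 1/p) for each prime p dividing n
φ(332) = 332 × (1 - 1/2) × (1 - 1/83) = 164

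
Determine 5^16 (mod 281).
101

Repeated squaring. Binary of 16 = 10000.
5^1 ≡ 5 (mod 281); 5^2 ≡ 25 (mod 281); 5^4 ≡ 63 (mod 281); 5^8 ≡ 35 (mod 281); 5^16 ≡ 101 (mod 281)
5^16 = 5^16 ≡ 101 (mod 281)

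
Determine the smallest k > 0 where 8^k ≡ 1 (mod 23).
11

23 is prime, so ord(8) divides φ(23) = 22.
Divisors of 22: 1, 2, 11, 22.
Repeated squaring: 8^1 ≡ 8, 8^2 ≡ 18, 8^4 ≡ 2, 8^8 ≡ 4, 8^16 ≡ 16 (mod 23).
Test 8^d mod 23 for each divisor d in increasing order:
8^1 ≡ 8
8^2 ≡ 18
8^11 = 8^8·8^2·8^1 ≡ 1  ← first divisor giving 1
The order is 11.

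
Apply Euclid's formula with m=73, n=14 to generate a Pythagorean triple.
(5133, 2044, 5525)

Euclid's formula: a = m² - n², b = 2mn, c = m² + n²
m = 73, n = 14
a = 73² - 14² = 5329 - 196 = 5133
b = 2 × 73 × 14 = 2044
c = 73² + 14² = 5329 + 196 = 5525
Verification: 5133² + 2044² = 26347689 + 4177936 = 30525625 = 5525² ✓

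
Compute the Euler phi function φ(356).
176

356 = 2^2 × 89
φ(n) = n × ∏(1 - 1/p) for each prime p dividing n
φ(356) = 356 × (1 - 1/2) × (1 - 1/89) = 176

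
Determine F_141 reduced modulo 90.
56

Matrix identity: Q^n = [[F_(n+1), F_n], [F_n, F_(n-1)]] with Q = [[1,1],[1,0]].
n = 141 = 10001101₂. Square-and-multiply, entries mod 90:
Q^1 = [[1,1],[1,0]]
Q^2 = (Q^1)² = [[2,1],[1,1]]
Q^4 = (Q^2)² = [[5,3],[3,2]]
Q^8 = (Q^4)² = [[34,21],[21,13]]
Q^17 = (Q^8)²·Q = [[64,67],[67,87]]
Q^35 = (Q^17)²·Q = [[72,35],[35,37]]
Q^70 = (Q^35)² = [[19,35],[35,74]]
Q^141 = (Q^70)²·Q = [[71,56],[56,15]]
F_141 mod 90 = Q^141[0][1] = 56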